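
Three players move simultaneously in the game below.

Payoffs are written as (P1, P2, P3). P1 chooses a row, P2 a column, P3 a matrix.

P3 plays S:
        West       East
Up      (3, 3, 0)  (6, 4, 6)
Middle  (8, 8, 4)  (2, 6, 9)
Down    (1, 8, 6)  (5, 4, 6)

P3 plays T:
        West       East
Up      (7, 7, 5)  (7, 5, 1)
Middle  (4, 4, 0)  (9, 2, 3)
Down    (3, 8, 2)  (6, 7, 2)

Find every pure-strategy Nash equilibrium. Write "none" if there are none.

The pure Nash equilibria are (Up, West, T) and (Up, East, S) and (Middle, West, S).

Mark each player's best response to every combination of opponents' strategies; a profile where every player is best-responding is a pure Nash equilibrium.
P1 against (West, S): payoffs 3, 8, 1 → best response Middle.
P1 against (West, T): payoffs 7, 4, 3 → best response Up.
P1 against (East, S): payoffs 6, 2, 5 → best response Up.
P1 against (East, T): payoffs 7, 9, 6 → best response Middle.
P2 against (Up, S): payoffs 3, 4 → best response East.
P2 against (Up, T): payoffs 7, 5 → best response West.
P2 against (Middle, S): payoffs 8, 6 → best response West.
P2 against (Middle, T): payoffs 4, 2 → best response West.
P2 against (Down, S): payoffs 8, 4 → best response West.
P2 against (Down, T): payoffs 8, 7 → best response West.
P3 against (Up, West): payoffs 0, 5 → best response T.
P3 against (Up, East): payoffs 6, 1 → best response S.
P3 against (Middle, West): payoffs 4, 0 → best response S.
P3 against (Middle, East): payoffs 9, 3 → best response S.
P3 against (Down, West): payoffs 6, 2 → best response S.
P3 against (Down, East): payoffs 6, 2 → best response S.
Mutual best responses: (Up, West, T); (Up, East, S); (Middle, West, S).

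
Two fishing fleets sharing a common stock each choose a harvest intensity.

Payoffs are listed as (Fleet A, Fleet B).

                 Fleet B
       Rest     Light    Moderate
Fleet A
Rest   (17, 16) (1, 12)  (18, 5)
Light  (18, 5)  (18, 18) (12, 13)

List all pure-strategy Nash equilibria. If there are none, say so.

(Rest, Rest): Fleet A can switch to Light (17 → 18). Not NE.
(Rest, Light): Fleet A can switch to Light (1 → 18). Not NE.
(Rest, Moderate): Fleet B can switch to Rest (5 → 16). Not NE.
(Light, Rest): Fleet B can switch to Light (5 → 18). Not NE.
(Light, Light): Fleet A gets 18, best alternative 1; Fleet B gets 18, best alternative 13. No profitable deviation — NE.
(Light, Moderate): Fleet A can switch to Rest (12 → 18). Not NE.

Pure NE: (Light, Light)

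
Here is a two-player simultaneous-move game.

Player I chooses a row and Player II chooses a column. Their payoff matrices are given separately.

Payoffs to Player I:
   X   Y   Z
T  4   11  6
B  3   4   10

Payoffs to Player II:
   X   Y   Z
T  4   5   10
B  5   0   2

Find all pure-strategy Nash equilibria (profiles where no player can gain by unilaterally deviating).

Mark each player's best response to every combination of opponents' strategies; a profile where every player is best-responding is a pure Nash equilibrium.
Player I against X: payoffs 4, 3 → best response T.
Player I against Y: payoffs 11, 4 → best response T.
Player I against Z: payoffs 6, 10 → best response B.
Player II against T: payoffs 4, 5, 10 → best response Z.
Player II against B: payoffs 5, 0, 2 → best response X.
No profile is a mutual best response for all players.

There is no pure-strategy Nash equilibrium.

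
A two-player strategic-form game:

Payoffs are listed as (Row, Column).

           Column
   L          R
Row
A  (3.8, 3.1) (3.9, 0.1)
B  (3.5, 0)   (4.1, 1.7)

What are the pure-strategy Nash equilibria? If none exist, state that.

(A, L), (B, R)

For each strategy profile, look for a profitable unilateral deviation.
(A, L): Row gets 3.8, best alternative 3.5; Column gets 3.1, best alternative 0.1. No profitable deviation — NE.
(A, R): Row can switch to B (3.9 → 4.1). Not NE.
(B, L): Row can switch to A (3.5 → 3.8). Not NE.
(B, R): Row gets 4.1, best alternative 3.9; Column gets 1.7, best alternative 0. No profitable deviation — NE.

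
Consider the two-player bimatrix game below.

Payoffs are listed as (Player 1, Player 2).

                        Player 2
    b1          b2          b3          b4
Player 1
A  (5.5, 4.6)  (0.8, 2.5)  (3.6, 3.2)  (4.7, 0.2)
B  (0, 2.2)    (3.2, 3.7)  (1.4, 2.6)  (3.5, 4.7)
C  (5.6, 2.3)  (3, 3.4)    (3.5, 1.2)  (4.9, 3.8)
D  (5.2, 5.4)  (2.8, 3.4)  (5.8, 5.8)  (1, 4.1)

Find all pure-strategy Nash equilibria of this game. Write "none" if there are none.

The pure Nash equilibria are (C, b4) and (D, b3).

Check each profile: it is a Nash equilibrium iff no player can strictly gain by switching unilaterally.
(A, b1): Player 1 can switch to C (5.5 → 5.6). Not NE.
(A, b2): Player 1 can switch to B (0.8 → 3.2). Not NE.
(A, b3): Player 1 can switch to D (3.6 → 5.8). Not NE.
(A, b4): Player 1 can switch to C (4.7 → 4.9). Not NE.
(B, b1): Player 1 can switch to A (0 → 5.5). Not NE.
(B, b2): Player 2 can switch to b4 (3.7 → 4.7). Not NE.
(B, b3): Player 1 can switch to A (1.4 → 3.6). Not NE.
(B, b4): Player 1 can switch to A (3.5 → 4.7). Not NE.
(C, b1): Player 2 can switch to b2 (2.3 → 3.4). Not NE.
(C, b2): Player 1 can switch to B (3 → 3.2). Not NE.
(C, b3): Player 1 can switch to A (3.5 → 3.6). Not NE.
(C, b4): Player 1 gets 4.9, best alternative 4.7; Player 2 gets 3.8, best alternative 3.4. No profitable deviation — NE.
(D, b1): Player 1 can switch to A (5.2 → 5.5). Not NE.
(D, b3): Player 1 gets 5.8, best alternative 3.6; Player 2 gets 5.8, best alternative 5.4. No profitable deviation — NE.
(The remaining 2 profiles each have a profitable deviation by the same check.)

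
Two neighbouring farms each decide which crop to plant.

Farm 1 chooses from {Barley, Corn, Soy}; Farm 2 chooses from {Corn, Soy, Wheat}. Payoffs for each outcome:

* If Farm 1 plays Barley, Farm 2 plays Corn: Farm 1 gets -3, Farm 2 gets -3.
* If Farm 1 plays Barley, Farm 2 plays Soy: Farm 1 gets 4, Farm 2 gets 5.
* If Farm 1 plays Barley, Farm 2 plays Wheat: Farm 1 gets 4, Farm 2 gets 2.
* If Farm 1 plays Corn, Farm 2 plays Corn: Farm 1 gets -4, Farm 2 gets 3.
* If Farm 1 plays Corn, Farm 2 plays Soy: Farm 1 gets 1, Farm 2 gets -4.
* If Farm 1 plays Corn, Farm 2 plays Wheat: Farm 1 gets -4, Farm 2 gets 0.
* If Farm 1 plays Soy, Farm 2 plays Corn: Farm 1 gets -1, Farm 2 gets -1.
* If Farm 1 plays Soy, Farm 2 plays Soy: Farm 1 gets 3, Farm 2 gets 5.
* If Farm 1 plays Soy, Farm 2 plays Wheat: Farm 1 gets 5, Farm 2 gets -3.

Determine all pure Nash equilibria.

For each player, find the best response to each opponent profile; mutual best responses are the pure NE.
Farm 1 against Corn: payoffs -3, -4, -1 → best response Soy.
Farm 1 against Soy: payoffs 4, 1, 3 → best response Barley.
Farm 1 against Wheat: payoffs 4, -4, 5 → best response Soy.
Farm 2 against Barley: payoffs -3, 5, 2 → best response Soy.
Farm 2 against Corn: payoffs 3, -4, 0 → best response Corn.
Farm 2 against Soy: payoffs -1, 5, -3 → best response Soy.
Mutual best responses: (Barley, Soy).

The unique pure-strategy Nash equilibrium is (Barley, Soy).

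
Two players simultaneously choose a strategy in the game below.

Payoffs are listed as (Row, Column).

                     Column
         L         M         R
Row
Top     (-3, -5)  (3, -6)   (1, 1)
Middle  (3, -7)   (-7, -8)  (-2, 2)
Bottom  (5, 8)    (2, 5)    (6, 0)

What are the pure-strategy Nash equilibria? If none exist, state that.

(Bottom, L)

Row against L: payoffs -3, 3, 5 → best response Bottom.
Row against M: payoffs 3, -7, 2 → best response Top.
Row against R: payoffs 1, -2, 6 → best response Bottom.
Column against Top: payoffs -5, -6, 1 → best response R.
Column against Middle: payoffs -7, -8, 2 → best response R.
Column against Bottom: payoffs 8, 5, 0 → best response L.
Mutual best responses: (Bottom, L).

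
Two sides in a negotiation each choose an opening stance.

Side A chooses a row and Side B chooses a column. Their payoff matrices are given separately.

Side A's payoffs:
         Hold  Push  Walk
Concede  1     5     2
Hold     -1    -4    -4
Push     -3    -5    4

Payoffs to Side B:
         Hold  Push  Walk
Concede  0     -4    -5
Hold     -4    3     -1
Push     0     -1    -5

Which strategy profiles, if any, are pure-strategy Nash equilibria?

For each player, find the best response to each opponent profile; mutual best responses are the pure NE.
Side A against Hold: payoffs 1, -1, -3 → best response Concede.
Side A against Push: payoffs 5, -4, -5 → best response Concede.
Side A against Walk: payoffs 2, -4, 4 → best response Push.
Side B against Concede: payoffs 0, -4, -5 → best response Hold.
Side B against Hold: payoffs -4, 3, -1 → best response Push.
Side B against Push: payoffs 0, -1, -5 → best response Hold.
Mutual best responses: (Concede, Hold).

(Concede, Hold)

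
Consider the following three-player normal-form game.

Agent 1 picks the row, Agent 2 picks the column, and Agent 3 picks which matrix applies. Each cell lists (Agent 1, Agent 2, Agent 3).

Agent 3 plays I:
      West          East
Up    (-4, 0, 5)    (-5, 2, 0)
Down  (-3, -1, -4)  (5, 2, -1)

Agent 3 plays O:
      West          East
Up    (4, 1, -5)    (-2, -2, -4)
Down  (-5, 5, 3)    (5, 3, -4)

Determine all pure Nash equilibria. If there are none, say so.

(Down, East, I)

Mark each player's best response to every combination of opponents' strategies; a profile where every player is best-responding is a pure Nash equilibrium.
Agent 1 against (West, I): payoffs -4, -3 → best response Down.
Agent 1 against (West, O): payoffs 4, -5 → best response Up.
Agent 1 against (East, I): payoffs -5, 5 → best response Down.
Agent 1 against (East, O): payoffs -2, 5 → best response Down.
Agent 2 against (Up, I): payoffs 0, 2 → best response East.
Agent 2 against (Up, O): payoffs 1, -2 → best response West.
Agent 2 against (Down, I): payoffs -1, 2 → best response East.
Agent 2 against (Down, O): payoffs 5, 3 → best response West.
Agent 3 against (Up, West): payoffs 5, -5 → best response I.
Agent 3 against (Up, East): payoffs 0, -4 → best response I.
Agent 3 against (Down, West): payoffs -4, 3 → best response O.
Agent 3 against (Down, East): payoffs -1, -4 → best response I.
Mutual best responses: (Down, East, I).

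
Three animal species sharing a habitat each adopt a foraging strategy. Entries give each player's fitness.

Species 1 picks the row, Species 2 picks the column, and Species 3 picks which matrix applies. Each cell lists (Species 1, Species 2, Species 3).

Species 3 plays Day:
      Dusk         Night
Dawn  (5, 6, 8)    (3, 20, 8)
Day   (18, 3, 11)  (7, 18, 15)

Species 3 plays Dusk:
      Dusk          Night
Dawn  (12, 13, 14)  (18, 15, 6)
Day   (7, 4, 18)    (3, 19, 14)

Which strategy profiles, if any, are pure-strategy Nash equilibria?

Species 1 against (Dusk, Day): payoffs 5, 18 → best response Day.
Species 1 against (Dusk, Dusk): payoffs 12, 7 → best response Dawn.
Species 1 against (Night, Day): payoffs 3, 7 → best response Day.
Species 1 against (Night, Dusk): payoffs 18, 3 → best response Dawn.
Species 2 against (Dawn, Day): payoffs 6, 20 → best response Night.
Species 2 against (Dawn, Dusk): payoffs 13, 15 → best response Night.
Species 2 against (Day, Day): payoffs 3, 18 → best response Night.
Species 2 against (Day, Dusk): payoffs 4, 19 → best response Night.
Species 3 against (Dawn, Dusk): payoffs 8, 14 → best response Dusk.
Species 3 against (Dawn, Night): payoffs 8, 6 → best response Day.
Species 3 against (Day, Dusk): payoffs 11, 18 → best response Dusk.
Species 3 against (Day, Night): payoffs 15, 14 → best response Day.
Mutual best responses: (Day, Night, Day).

Pure NE: (Day, Night, Day)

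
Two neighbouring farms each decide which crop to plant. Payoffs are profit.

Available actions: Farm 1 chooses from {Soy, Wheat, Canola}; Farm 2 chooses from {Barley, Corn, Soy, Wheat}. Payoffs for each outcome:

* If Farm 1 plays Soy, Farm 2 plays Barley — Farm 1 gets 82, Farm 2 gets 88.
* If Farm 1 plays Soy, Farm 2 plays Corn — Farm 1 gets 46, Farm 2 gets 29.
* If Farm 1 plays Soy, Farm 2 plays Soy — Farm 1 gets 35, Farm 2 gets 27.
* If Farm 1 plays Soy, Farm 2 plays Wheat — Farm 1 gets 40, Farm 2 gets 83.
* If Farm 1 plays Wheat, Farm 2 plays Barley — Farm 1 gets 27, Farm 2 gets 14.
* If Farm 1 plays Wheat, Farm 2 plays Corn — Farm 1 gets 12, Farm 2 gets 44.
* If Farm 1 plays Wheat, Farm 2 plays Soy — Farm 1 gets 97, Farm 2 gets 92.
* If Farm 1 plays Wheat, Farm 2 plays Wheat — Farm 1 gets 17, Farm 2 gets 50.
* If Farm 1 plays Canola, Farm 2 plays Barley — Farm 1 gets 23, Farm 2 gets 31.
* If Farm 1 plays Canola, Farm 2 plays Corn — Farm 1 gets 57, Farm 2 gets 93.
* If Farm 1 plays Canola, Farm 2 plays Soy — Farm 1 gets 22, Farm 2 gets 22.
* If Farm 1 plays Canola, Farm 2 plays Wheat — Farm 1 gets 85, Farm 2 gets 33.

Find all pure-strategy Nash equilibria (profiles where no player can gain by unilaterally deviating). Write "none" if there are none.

The pure Nash equilibria are (Soy, Barley), (Wheat, Soy), (Canola, Corn).

(Soy, Barley): Farm 1 gets 82, best alternative 27; Farm 2 gets 88, best alternative 83. No profitable deviation — NE.
(Soy, Corn): Farm 1 can switch to Canola (46 → 57). Not NE.
(Soy, Soy): Farm 1 can switch to Wheat (35 → 97). Not NE.
(Soy, Wheat): Farm 1 can switch to Canola (40 → 85). Not NE.
(Wheat, Barley): Farm 1 can switch to Soy (27 → 82). Not NE.
(Wheat, Corn): Farm 1 can switch to Soy (12 → 46). Not NE.
(Wheat, Soy): Farm 1 gets 97, best alternative 35; Farm 2 gets 92, best alternative 50. No profitable deviation — NE.
(Wheat, Wheat): Farm 1 can switch to Soy (17 → 40). Not NE.
(Canola, Barley): Farm 1 can switch to Soy (23 → 82). Not NE.
(Canola, Corn): Farm 1 gets 57, best alternative 46; Farm 2 gets 93, best alternative 33. No profitable deviation — NE.
(Canola, Soy): Farm 1 can switch to Soy (22 → 35). Not NE.
(The remaining 1 profile has a profitable deviation by the same check.)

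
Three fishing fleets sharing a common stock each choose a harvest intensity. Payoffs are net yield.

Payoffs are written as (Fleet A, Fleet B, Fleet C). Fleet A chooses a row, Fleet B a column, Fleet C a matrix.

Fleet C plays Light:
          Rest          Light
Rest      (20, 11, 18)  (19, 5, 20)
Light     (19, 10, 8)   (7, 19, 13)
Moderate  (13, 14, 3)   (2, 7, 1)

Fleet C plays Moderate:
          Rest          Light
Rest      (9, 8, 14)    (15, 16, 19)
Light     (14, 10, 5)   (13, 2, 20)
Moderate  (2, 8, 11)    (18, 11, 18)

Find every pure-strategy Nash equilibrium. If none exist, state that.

Pure-strategy Nash equilibria: (Rest, Rest, Light) and (Moderate, Light, Moderate)

Fleet A against (Rest, Light): payoffs 20, 19, 13 → best response Rest.
Fleet A against (Rest, Moderate): payoffs 9, 14, 2 → best response Light.
Fleet A against (Light, Light): payoffs 19, 7, 2 → best response Rest.
Fleet A against (Light, Moderate): payoffs 15, 13, 18 → best response Moderate.
Fleet B against (Rest, Light): payoffs 11, 5 → best response Rest.
Fleet B against (Rest, Moderate): payoffs 8, 16 → best response Light.
Fleet B against (Light, Light): payoffs 10, 19 → best response Light.
Fleet B against (Light, Moderate): payoffs 10, 2 → best response Rest.
Fleet B against (Moderate, Light): payoffs 14, 7 → best response Rest.
Fleet B against (Moderate, Moderate): payoffs 8, 11 → best response Light.
Fleet C against (Rest, Rest): payoffs 18, 14 → best response Light.
Fleet C against (Rest, Light): payoffs 20, 19 → best response Light.
Fleet C against (Light, Rest): payoffs 8, 5 → best response Light.
Fleet C against (Light, Light): payoffs 13, 20 → best response Moderate.
Fleet C against (Moderate, Rest): payoffs 3, 11 → best response Moderate.
Fleet C against (Moderate, Light): payoffs 1, 18 → best response Moderate.
Mutual best responses: (Rest, Rest, Light); (Moderate, Light, Moderate).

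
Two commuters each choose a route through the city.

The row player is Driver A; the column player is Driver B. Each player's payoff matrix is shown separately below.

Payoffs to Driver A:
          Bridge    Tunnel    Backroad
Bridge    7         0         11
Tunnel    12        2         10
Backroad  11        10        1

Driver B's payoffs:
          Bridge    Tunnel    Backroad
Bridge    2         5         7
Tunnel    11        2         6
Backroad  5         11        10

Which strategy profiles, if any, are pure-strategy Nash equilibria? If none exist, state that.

The pure Nash equilibria are (Bridge, Backroad) and (Tunnel, Bridge) and (Backroad, Tunnel).

Driver A against Bridge: payoffs 7, 12, 11 → best response Tunnel.
Driver A against Tunnel: payoffs 0, 2, 10 → best response Backroad.
Driver A against Backroad: payoffs 11, 10, 1 → best response Bridge.
Driver B against Bridge: payoffs 2, 5, 7 → best response Backroad.
Driver B against Tunnel: payoffs 11, 2, 6 → best response Bridge.
Driver B against Backroad: payoffs 5, 11, 10 → best response Tunnel.
Mutual best responses: (Bridge, Backroad); (Tunnel, Bridge); (Backroad, Tunnel).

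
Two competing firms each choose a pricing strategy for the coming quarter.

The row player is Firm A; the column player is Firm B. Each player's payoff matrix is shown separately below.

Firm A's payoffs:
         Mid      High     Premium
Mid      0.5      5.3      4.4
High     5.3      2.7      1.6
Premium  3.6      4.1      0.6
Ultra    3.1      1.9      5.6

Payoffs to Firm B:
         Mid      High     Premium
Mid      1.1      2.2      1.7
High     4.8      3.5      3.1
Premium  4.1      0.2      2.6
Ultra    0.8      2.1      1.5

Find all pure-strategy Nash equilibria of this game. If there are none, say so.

Firm A against Mid: payoffs 0.5, 5.3, 3.6, 3.1 → best response High.
Firm A against High: payoffs 5.3, 2.7, 4.1, 1.9 → best response Mid.
Firm A against Premium: payoffs 4.4, 1.6, 0.6, 5.6 → best response Ultra.
Firm B against Mid: payoffs 1.1, 2.2, 1.7 → best response High.
Firm B against High: payoffs 4.8, 3.5, 3.1 → best response Mid.
Firm B against Premium: payoffs 4.1, 0.2, 2.6 → best response Mid.
Firm B against Ultra: payoffs 0.8, 2.1, 1.5 → best response High.
Mutual best responses: (Mid, High); (High, Mid).

The pure Nash equilibria are (Mid, High) and (High, Mid).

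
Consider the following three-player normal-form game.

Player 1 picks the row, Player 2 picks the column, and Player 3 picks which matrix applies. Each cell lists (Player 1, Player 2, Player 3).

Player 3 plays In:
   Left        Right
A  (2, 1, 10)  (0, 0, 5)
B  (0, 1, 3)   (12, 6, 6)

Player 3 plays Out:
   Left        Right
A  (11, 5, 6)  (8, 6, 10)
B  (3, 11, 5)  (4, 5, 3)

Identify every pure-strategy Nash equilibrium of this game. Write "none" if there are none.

(A, Left, In): Player 1 gets 2, best alternative 0; Player 2 gets 1, best alternative 0; Player 3 gets 10, best alternative 6. No profitable deviation — NE.
(A, Left, Out): Player 2 can switch to Right (5 → 6). Not NE.
(A, Right, In): Player 1 can switch to B (0 → 12). Not NE.
(A, Right, Out): Player 1 gets 8, best alternative 4; Player 2 gets 6, best alternative 5; Player 3 gets 10, best alternative 5. No profitable deviation — NE.
(B, Left, In): Player 1 can switch to A (0 → 2). Not NE.
(B, Left, Out): Player 1 can switch to A (3 → 11). Not NE.
(B, Right, In): Player 1 gets 12, best alternative 0; Player 2 gets 6, best alternative 1; Player 3 gets 6, best alternative 3. No profitable deviation — NE.
(B, Right, Out): Player 1 can switch to A (4 → 8). Not NE.

(A, Left, In), (A, Right, Out), (B, Right, In)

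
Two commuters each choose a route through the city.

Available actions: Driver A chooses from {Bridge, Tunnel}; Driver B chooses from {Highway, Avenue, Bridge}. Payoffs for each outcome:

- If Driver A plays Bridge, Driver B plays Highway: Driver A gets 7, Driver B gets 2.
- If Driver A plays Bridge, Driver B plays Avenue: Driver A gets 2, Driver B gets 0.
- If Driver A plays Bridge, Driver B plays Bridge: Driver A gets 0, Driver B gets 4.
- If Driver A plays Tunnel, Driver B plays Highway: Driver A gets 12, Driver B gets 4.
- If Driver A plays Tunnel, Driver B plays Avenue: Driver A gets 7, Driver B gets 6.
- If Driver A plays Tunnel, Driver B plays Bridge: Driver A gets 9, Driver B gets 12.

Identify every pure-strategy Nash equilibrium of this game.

Mark each player's best response to every combination of opponents' strategies; a profile where every player is best-responding is a pure Nash equilibrium.
Driver A against Highway: payoffs 7, 12 → best response Tunnel.
Driver A against Avenue: payoffs 2, 7 → best response Tunnel.
Driver A against Bridge: payoffs 0, 9 → best response Tunnel.
Driver B against Bridge: payoffs 2, 0, 4 → best response Bridge.
Driver B against Tunnel: payoffs 4, 6, 12 → best response Bridge.
Mutual best responses: (Tunnel, Bridge).

Pure NE: (Tunnel, Bridge)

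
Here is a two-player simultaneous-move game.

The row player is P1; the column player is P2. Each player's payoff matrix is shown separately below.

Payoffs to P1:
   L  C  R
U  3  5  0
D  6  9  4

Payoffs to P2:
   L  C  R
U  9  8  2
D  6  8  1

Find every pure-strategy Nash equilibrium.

P1 against L: payoffs 3, 6 → best response D.
P1 against C: payoffs 5, 9 → best response D.
P1 against R: payoffs 0, 4 → best response D.
P2 against U: payoffs 9, 8, 2 → best response L.
P2 against D: payoffs 6, 8, 1 → best response C.
Mutual best responses: (D, C).

The unique pure-strategy Nash equilibrium is (D, C).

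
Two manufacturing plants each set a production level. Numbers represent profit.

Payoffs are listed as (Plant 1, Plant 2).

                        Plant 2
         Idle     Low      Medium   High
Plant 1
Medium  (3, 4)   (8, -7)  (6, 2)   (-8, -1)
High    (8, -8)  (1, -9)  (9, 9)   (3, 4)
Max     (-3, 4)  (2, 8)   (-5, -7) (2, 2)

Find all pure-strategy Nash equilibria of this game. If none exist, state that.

Mark each player's best response to every combination of opponents' strategies; a profile where every player is best-responding is a pure Nash equilibrium.
Plant 1 against Idle: payoffs 3, 8, -3 → best response High.
Plant 1 against Low: payoffs 8, 1, 2 → best response Medium.
Plant 1 against Medium: payoffs 6, 9, -5 → best response High.
Plant 1 against High: payoffs -8, 3, 2 → best response High.
Plant 2 against Medium: payoffs 4, -7, 2, -1 → best response Idle.
Plant 2 against High: payoffs -8, -9, 9, 4 → best response Medium.
Plant 2 against Max: payoffs 4, 8, -7, 2 → best response Low.
Mutual best responses: (High, Medium).

Pure NE: (High, Medium)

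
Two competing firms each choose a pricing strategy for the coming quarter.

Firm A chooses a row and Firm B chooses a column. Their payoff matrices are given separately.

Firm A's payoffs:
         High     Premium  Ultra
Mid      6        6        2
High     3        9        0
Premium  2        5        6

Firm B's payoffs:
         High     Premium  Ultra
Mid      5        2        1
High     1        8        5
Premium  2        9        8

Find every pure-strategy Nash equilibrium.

Firm A against High: payoffs 6, 3, 2 → best response Mid.
Firm A against Premium: payoffs 6, 9, 5 → best response High.
Firm A against Ultra: payoffs 2, 0, 6 → best response Premium.
Firm B against Mid: payoffs 5, 2, 1 → best response High.
Firm B against High: payoffs 1, 8, 5 → best response Premium.
Firm B against Premium: payoffs 2, 9, 8 → best response Premium.
Mutual best responses: (Mid, High); (High, Premium).

The pure Nash equilibria are (Mid, High) and (High, Premium).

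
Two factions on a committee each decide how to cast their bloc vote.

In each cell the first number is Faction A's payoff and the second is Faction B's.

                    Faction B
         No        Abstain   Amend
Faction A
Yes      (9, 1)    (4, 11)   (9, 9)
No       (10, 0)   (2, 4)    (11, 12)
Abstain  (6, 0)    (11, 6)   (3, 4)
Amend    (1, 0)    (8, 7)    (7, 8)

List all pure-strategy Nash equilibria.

Pure-strategy Nash equilibria: (No, Amend), (Abstain, Abstain)

(Yes, No): Faction A can switch to No (9 → 10). Not NE.
(Yes, Abstain): Faction A can switch to Abstain (4 → 11). Not NE.
(Yes, Amend): Faction A can switch to No (9 → 11). Not NE.
(No, No): Faction B can switch to Abstain (0 → 4). Not NE.
(No, Abstain): Faction A can switch to Yes (2 → 4). Not NE.
(No, Amend): Faction A gets 11, best alternative 9; Faction B gets 12, best alternative 4. No profitable deviation — NE.
(Abstain, No): Faction A can switch to Yes (6 → 9). Not NE.
(Abstain, Abstain): Faction A gets 11, best alternative 8; Faction B gets 6, best alternative 4. No profitable deviation — NE.
(The remaining 4 profiles each have a profitable deviation by the same check.)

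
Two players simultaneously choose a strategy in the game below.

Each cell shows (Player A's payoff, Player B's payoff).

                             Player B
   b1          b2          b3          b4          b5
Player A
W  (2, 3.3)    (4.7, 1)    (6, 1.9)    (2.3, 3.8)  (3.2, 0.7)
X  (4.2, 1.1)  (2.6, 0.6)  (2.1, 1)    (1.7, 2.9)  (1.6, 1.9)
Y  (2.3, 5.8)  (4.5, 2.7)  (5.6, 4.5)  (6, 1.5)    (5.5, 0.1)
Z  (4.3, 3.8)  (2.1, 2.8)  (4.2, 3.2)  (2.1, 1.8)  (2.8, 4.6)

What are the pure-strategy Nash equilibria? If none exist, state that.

Player A against b1: payoffs 2, 4.2, 2.3, 4.3 → best response Z.
Player A against b2: payoffs 4.7, 2.6, 4.5, 2.1 → best response W.
Player A against b3: payoffs 6, 2.1, 5.6, 4.2 → best response W.
Player A against b4: payoffs 2.3, 1.7, 6, 2.1 → best response Y.
Player A against b5: payoffs 3.2, 1.6, 5.5, 2.8 → best response Y.
Player B against W: payoffs 3.3, 1, 1.9, 3.8, 0.7 → best response b4.
Player B against X: payoffs 1.1, 0.6, 1, 2.9, 1.9 → best response b4.
Player B against Y: payoffs 5.8, 2.7, 4.5, 1.5, 0.1 → best response b1.
Player B against Z: payoffs 3.8, 2.8, 3.2, 1.8, 4.6 → best response b5.
No profile is a mutual best response for all players.

This game has no pure Nash equilibrium.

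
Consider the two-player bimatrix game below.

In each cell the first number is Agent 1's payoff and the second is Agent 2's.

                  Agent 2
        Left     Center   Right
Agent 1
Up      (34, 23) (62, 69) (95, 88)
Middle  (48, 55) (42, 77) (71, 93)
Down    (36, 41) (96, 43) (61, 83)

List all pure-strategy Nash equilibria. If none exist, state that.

Pure NE: (Up, Right)

Agent 1 against Left: payoffs 34, 48, 36 → best response Middle.
Agent 1 against Center: payoffs 62, 42, 96 → best response Down.
Agent 1 against Right: payoffs 95, 71, 61 → best response Up.
Agent 2 against Up: payoffs 23, 69, 88 → best response Right.
Agent 2 against Middle: payoffs 55, 77, 93 → best response Right.
Agent 2 against Down: payoffs 41, 43, 83 → best response Right.
Mutual best responses: (Up, Right).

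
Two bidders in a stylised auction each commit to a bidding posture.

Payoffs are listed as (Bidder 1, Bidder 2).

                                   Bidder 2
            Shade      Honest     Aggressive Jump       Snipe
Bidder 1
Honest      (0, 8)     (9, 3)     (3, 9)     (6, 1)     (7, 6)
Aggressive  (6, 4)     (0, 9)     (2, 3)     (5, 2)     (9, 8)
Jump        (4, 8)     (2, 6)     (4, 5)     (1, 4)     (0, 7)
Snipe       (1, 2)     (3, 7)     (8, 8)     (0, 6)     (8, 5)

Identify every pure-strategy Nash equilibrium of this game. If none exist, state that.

(Snipe, Aggressive)

Mark each player's best response to every combination of opponents' strategies; a profile where every player is best-responding is a pure Nash equilibrium.
Bidder 1 against Shade: payoffs 0, 6, 4, 1 → best response Aggressive.
Bidder 1 against Honest: payoffs 9, 0, 2, 3 → best response Honest.
Bidder 1 against Aggressive: payoffs 3, 2, 4, 8 → best response Snipe.
Bidder 1 against Jump: payoffs 6, 5, 1, 0 → best response Honest.
Bidder 1 against Snipe: payoffs 7, 9, 0, 8 → best response Aggressive.
Bidder 2 against Honest: payoffs 8, 3, 9, 1, 6 → best response Aggressive.
Bidder 2 against Aggressive: payoffs 4, 9, 3, 2, 8 → best response Honest.
Bidder 2 against Jump: payoffs 8, 6, 5, 4, 7 → best response Shade.
Bidder 2 against Snipe: payoffs 2, 7, 8, 6, 5 → best response Aggressive.
Mutual best responses: (Snipe, Aggressive).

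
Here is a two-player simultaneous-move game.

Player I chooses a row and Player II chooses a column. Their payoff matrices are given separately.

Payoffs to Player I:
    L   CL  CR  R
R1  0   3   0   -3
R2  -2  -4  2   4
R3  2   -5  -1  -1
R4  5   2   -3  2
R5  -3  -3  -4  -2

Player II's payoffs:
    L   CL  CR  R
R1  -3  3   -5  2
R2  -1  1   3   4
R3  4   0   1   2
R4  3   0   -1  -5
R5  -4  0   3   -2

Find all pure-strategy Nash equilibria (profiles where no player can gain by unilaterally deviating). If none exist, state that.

The pure Nash equilibria are (R1, CL), (R2, R), (R4, L).

Player I against L: payoffs 0, -2, 2, 5, -3 → best response R4.
Player I against CL: payoffs 3, -4, -5, 2, -3 → best response R1.
Player I against CR: payoffs 0, 2, -1, -3, -4 → best response R2.
Player I against R: payoffs -3, 4, -1, 2, -2 → best response R2.
Player II against R1: payoffs -3, 3, -5, 2 → best response CL.
Player II against R2: payoffs -1, 1, 3, 4 → best response R.
Player II against R3: payoffs 4, 0, 1, 2 → best response L.
Player II against R4: payoffs 3, 0, -1, -5 → best response L.
Player II against R5: payoffs -4, 0, 3, -2 → best response CR.
Mutual best responses: (R1, CL); (R2, R); (R4, L).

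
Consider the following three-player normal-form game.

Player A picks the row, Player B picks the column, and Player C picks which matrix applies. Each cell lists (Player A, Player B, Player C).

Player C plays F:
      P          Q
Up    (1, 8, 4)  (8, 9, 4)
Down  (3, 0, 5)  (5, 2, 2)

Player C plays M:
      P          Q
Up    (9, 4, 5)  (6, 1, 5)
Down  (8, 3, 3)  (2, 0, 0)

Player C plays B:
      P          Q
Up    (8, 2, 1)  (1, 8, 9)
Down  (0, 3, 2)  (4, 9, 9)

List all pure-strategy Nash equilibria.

(Up, P, F): Player A can switch to Down (1 → 3). Not NE.
(Up, P, M): Player A gets 9, best alternative 8; Player B gets 4, best alternative 1; Player C gets 5, best alternative 4. No profitable deviation — NE.
(Up, P, B): Player B can switch to Q (2 → 8). Not NE.
(Up, Q, F): Player C can switch to M (4 → 5). Not NE.
(Up, Q, M): Player B can switch to P (1 → 4). Not NE.
(Up, Q, B): Player A can switch to Down (1 → 4). Not NE.
(Down, P, F): Player B can switch to Q (0 → 2). Not NE.
(Down, P, M): Player A can switch to Up (8 → 9). Not NE.
(Down, P, B): Player A can switch to Up (0 → 8). Not NE.
(Down, Q, B): Player A gets 4, best alternative 1; Player B gets 9, best alternative 3; Player C gets 9, best alternative 2. No profitable deviation — NE.
(The remaining 2 profiles each have a profitable deviation by the same check.)

The pure Nash equilibria are (Up, P, M) and (Down, Q, B).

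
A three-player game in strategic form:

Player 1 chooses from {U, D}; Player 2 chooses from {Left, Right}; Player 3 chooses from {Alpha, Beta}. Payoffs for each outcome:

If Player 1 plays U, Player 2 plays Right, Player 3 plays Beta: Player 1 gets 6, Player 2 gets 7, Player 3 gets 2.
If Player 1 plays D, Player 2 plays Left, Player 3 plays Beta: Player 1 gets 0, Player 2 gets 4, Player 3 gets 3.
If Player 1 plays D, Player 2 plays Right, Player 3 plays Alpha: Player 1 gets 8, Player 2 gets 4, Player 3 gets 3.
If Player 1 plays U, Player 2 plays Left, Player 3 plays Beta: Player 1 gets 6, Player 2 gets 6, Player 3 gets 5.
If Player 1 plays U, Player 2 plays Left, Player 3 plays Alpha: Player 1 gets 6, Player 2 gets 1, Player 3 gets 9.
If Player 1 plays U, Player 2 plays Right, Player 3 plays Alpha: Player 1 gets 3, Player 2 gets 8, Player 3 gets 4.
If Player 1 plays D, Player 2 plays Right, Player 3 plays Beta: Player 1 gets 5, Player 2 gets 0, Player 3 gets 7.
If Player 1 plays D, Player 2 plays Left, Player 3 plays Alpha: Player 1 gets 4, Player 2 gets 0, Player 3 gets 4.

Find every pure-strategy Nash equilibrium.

Player 1 against (Left, Alpha): payoffs 6, 4 → best response U.
Player 1 against (Left, Beta): payoffs 6, 0 → best response U.
Player 1 against (Right, Alpha): payoffs 3, 8 → best response D.
Player 1 against (Right, Beta): payoffs 6, 5 → best response U.
Player 2 against (U, Alpha): payoffs 1, 8 → best response Right.
Player 2 against (U, Beta): payoffs 6, 7 → best response Right.
Player 2 against (D, Alpha): payoffs 0, 4 → best response Right.
Player 2 against (D, Beta): payoffs 4, 0 → best response Left.
Player 3 against (U, Left): payoffs 9, 5 → best response Alpha.
Player 3 against (U, Right): payoffs 4, 2 → best response Alpha.
Player 3 against (D, Left): payoffs 4, 3 → best response Alpha.
Player 3 against (D, Right): payoffs 3, 7 → best response Beta.
No profile is a mutual best response for all players.

There is no pure-strategy Nash equilibrium.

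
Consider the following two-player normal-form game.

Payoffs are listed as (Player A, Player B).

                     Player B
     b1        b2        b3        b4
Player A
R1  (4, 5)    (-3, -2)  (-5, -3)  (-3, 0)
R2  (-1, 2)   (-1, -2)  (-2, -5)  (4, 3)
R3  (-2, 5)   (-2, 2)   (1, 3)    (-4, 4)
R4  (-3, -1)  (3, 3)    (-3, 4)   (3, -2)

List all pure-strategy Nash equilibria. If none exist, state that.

Player A against b1: payoffs 4, -1, -2, -3 → best response R1.
Player A against b2: payoffs -3, -1, -2, 3 → best response R4.
Player A against b3: payoffs -5, -2, 1, -3 → best response R3.
Player A against b4: payoffs -3, 4, -4, 3 → best response R2.
Player B against R1: payoffs 5, -2, -3, 0 → best response b1.
Player B against R2: payoffs 2, -2, -5, 3 → best response b4.
Player B against R3: payoffs 5, 2, 3, 4 → best response b1.
Player B against R4: payoffs -1, 3, 4, -2 → best response b3.
Mutual best responses: (R1, b1); (R2, b4).

The pure Nash equilibria are (R1, b1); (R2, b4).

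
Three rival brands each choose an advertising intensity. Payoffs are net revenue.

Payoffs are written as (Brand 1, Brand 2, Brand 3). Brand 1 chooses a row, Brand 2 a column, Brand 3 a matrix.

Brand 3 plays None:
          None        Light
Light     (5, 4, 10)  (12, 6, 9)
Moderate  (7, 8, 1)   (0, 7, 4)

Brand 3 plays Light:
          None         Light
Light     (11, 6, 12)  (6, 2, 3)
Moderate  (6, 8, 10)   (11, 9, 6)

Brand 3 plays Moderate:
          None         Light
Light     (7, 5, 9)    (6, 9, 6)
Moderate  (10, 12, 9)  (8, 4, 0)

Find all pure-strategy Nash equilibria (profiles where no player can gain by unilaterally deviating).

Pure-strategy Nash equilibria: (Light, None, Light), (Light, Light, None), (Moderate, Light, Light)

Brand 1 against (None, None): payoffs 5, 7 → best response Moderate.
Brand 1 against (None, Light): payoffs 11, 6 → best response Light.
Brand 1 against (None, Moderate): payoffs 7, 10 → best response Moderate.
Brand 1 against (Light, None): payoffs 12, 0 → best response Light.
Brand 1 against (Light, Light): payoffs 6, 11 → best response Moderate.
Brand 1 against (Light, Moderate): payoffs 6, 8 → best response Moderate.
Brand 2 against (Light, None): payoffs 4, 6 → best response Light.
Brand 2 against (Light, Light): payoffs 6, 2 → best response None.
Brand 2 against (Light, Moderate): payoffs 5, 9 → best response Light.
Brand 2 against (Moderate, None): payoffs 8, 7 → best response None.
Brand 2 against (Moderate, Light): payoffs 8, 9 → best response Light.
Brand 2 against (Moderate, Moderate): payoffs 12, 4 → best response None.
Brand 3 against (Light, None): payoffs 10, 12, 9 → best response Light.
Brand 3 against (Light, Light): payoffs 9, 3, 6 → best response None.
Brand 3 against (Moderate, None): payoffs 1, 10, 9 → best response Light.
Brand 3 against (Moderate, Light): payoffs 4, 6, 0 → best response Light.
Mutual best responses: (Light, None, Light); (Light, Light, None); (Moderate, Light, Light).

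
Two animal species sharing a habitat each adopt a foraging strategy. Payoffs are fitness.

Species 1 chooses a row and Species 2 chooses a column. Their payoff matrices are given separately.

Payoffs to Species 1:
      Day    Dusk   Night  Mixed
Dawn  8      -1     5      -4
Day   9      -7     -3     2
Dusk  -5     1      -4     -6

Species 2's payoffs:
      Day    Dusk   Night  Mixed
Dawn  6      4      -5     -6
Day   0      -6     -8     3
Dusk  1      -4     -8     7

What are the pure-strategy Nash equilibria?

(Day, Mixed)

(Dawn, Day): Species 1 can switch to Day (8 → 9). Not NE.
(Dawn, Dusk): Species 1 can switch to Dusk (-1 → 1). Not NE.
(Dawn, Night): Species 2 can switch to Day (-5 → 6). Not NE.
(Dawn, Mixed): Species 1 can switch to Day (-4 → 2). Not NE.
(Day, Day): Species 2 can switch to Mixed (0 → 3). Not NE.
(Day, Dusk): Species 1 can switch to Dawn (-7 → -1). Not NE.
(Day, Night): Species 1 can switch to Dawn (-3 → 5). Not NE.
(Day, Mixed): Species 1 gets 2, best alternative -4; Species 2 gets 3, best alternative 0. No profitable deviation — NE.
(Dusk, Day): Species 1 can switch to Dawn (-5 → 8). Not NE.
(Dusk, Dusk): Species 2 can switch to Day (-4 → 1). Not NE.
(Dusk, Night): Species 1 can switch to Dawn (-4 → 5). Not NE.
(Dusk, Mixed): Species 1 can switch to Dawn (-6 → -4). Not NE.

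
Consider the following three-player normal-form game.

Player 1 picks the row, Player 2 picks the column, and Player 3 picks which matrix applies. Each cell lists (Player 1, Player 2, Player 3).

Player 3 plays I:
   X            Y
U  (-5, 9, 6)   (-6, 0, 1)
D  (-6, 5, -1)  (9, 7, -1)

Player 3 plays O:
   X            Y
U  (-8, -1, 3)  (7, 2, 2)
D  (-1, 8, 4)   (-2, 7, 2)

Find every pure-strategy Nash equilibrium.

(U, X, I): Player 1 gets -5, best alternative -6; Player 2 gets 9, best alternative 0; Player 3 gets 6, best alternative 3. No profitable deviation — NE.
(U, X, O): Player 1 can switch to D (-8 → -1). Not NE.
(U, Y, I): Player 1 can switch to D (-6 → 9). Not NE.
(U, Y, O): Player 1 gets 7, best alternative -2; Player 2 gets 2, best alternative -1; Player 3 gets 2, best alternative 1. No profitable deviation — NE.
(D, X, I): Player 1 can switch to U (-6 → -5). Not NE.
(D, X, O): Player 1 gets -1, best alternative -8; Player 2 gets 8, best alternative 7; Player 3 gets 4, best alternative -1. No profitable deviation — NE.
(D, Y, I): Player 3 can switch to O (-1 → 2). Not NE.
(D, Y, O): Player 1 can switch to U (-2 → 7). Not NE.

Pure-strategy Nash equilibria: (U, X, I) and (U, Y, O) and (D, X, O)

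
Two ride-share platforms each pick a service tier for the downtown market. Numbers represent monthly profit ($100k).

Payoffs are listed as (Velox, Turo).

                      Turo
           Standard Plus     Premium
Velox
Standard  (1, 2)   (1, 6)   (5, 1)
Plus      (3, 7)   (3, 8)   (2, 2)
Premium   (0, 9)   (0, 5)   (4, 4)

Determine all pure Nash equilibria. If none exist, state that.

Velox against Standard: payoffs 1, 3, 0 → best response Plus.
Velox against Plus: payoffs 1, 3, 0 → best response Plus.
Velox against Premium: payoffs 5, 2, 4 → best response Standard.
Turo against Standard: payoffs 2, 6, 1 → best response Plus.
Turo against Plus: payoffs 7, 8, 2 → best response Plus.
Turo against Premium: payoffs 9, 5, 4 → best response Standard.
Mutual best responses: (Plus, Plus).

The unique pure-strategy Nash equilibrium is (Plus, Plus).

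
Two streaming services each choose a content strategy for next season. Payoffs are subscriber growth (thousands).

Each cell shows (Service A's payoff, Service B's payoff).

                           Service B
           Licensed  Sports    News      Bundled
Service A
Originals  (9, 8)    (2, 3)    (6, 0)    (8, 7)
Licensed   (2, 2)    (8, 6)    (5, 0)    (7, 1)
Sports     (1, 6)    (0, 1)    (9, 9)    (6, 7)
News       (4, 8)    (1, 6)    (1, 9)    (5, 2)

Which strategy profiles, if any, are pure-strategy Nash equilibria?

Pure-strategy Nash equilibria: (Originals, Licensed), (Licensed, Sports), (Sports, News)

(Originals, Licensed): Service A gets 9, best alternative 4; Service B gets 8, best alternative 7. No profitable deviation — NE.
(Originals, Sports): Service A can switch to Licensed (2 → 8). Not NE.
(Originals, News): Service A can switch to Sports (6 → 9). Not NE.
(Originals, Bundled): Service B can switch to Licensed (7 → 8). Not NE.
(Licensed, Licensed): Service A can switch to Originals (2 → 9). Not NE.
(Licensed, Sports): Service A gets 8, best alternative 2; Service B gets 6, best alternative 2. No profitable deviation — NE.
(Licensed, News): Service A can switch to Originals (5 → 6). Not NE.
(Licensed, Bundled): Service A can switch to Originals (7 → 8). Not NE.
(Sports, Licensed): Service A can switch to Originals (1 → 9). Not NE.
(Sports, Sports): Service A can switch to Originals (0 → 2). Not NE.
(Sports, News): Service A gets 9, best alternative 6; Service B gets 9, best alternative 7. No profitable deviation — NE.
(Sports, Bundled): Service A can switch to Originals (6 → 8). Not NE.
(News, Licensed): Service A can switch to Originals (4 → 9). Not NE.
(The remaining 3 profiles each have a profitable deviation by the same check.)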